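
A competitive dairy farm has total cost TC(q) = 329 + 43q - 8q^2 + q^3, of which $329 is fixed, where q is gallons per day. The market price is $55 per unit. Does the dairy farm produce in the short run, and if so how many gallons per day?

Produce at q = 6

Variable cost is VC = 43q - 8q^2 + q^3, so AVC = VC/q = 43 - 8q + q^2 and MC = dTC/dq = 43 - 16q + 3q^2.
The AVC parabola has its vertex at q = 8/2 = 4, where AVC = 43 - 8·4 + 4^2 = $27.
Since P = $55 ≥ min AVC = $27, price covers variable cost and the firm should produce.
P = MC gives -12 - 16q + 3q^2 = 0, with roots -2/3 and 6. Take the larger (rising MC): q* = 6.
Check: AVC at q = 6 is $31 ≤ P, so revenue covers variable cost.
Profit = P·q − TC = 55·6 − 515 = -$185, a loss, but smaller than the $329 fixed cost the firm would lose by shutting down.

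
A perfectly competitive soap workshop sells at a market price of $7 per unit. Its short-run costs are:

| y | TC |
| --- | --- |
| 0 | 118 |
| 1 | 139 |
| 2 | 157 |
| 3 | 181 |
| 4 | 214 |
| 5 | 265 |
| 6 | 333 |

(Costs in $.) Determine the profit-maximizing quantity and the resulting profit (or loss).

y = 0 (shut down); profit = -$118

Profit at each row (π = 7y − TC): y=0: -118; y=1: -132; y=2: -143; y=3: -160; y=4: -186; y=5: -230; y=6: -291.
Profit is highest at y = 0. Equivalently, the lowest AVC in the table is 39/2 ≈ $19.50 at y = 2, and P = $7 falls below it — price never covers variable cost, so the firm shuts down and loses only its fixed cost.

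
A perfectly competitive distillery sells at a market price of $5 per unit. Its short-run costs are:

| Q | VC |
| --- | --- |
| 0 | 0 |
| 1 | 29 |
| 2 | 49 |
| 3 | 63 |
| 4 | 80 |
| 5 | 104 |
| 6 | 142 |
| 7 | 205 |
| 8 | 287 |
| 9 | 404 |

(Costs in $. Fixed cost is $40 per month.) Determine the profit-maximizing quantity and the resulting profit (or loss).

Q = 0 (shut down); profit = -$40

Profit at each row (π = 5Q − TC): Q=0: -40; Q=1: -64; Q=2: -79; Q=3: -88; Q=4: -100; Q=5: -119; Q=6: -152; Q=7: -210; Q=8: -287; Q=9: -399.
Profit is highest at Q = 0. Equivalently, the lowest AVC in the table is 80/4 ≈ $20 at Q = 4, and P = $5 falls below it — price never covers variable cost, so the firm shuts down and loses only its fixed cost.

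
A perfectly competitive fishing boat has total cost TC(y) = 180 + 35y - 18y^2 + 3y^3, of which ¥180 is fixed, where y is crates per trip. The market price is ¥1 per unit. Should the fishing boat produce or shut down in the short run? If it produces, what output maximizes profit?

From TC, MC = TC'(y) = 35 - 36y + 9y^2 and AVC = VC/y = 35 - 18y + 3y^2.
The AVC parabola has its vertex at y = 18/6 = 3, where AVC = 35 - 18·3 + 3·3^2 = ¥8.
Since P = ¥1 < min AVC = ¥8, price fails to cover variable cost at any output.
Best response: produce nothing and absorb the ¥180 fixed cost.

Shut down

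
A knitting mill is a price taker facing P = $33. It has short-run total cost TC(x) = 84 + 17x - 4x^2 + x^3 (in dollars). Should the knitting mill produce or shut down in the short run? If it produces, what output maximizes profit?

Strip out fixed cost: VC = 17x - 4x^2 + x^3. Then AVC = 17 - 4x + x^2 and MC = 17 - 8x + 3x^2.
The AVC parabola has its vertex at x = 4/2 = 2, where AVC = 17 - 4·2 + 2^2 = $13.
P = $33 exceeds min AVC = $13, so the firm stays open.
P = MC gives -16 - 8x + 3x^2 = 0, with roots -4/3 and 4. Take the larger (rising MC): x* = 4.
Check: AVC at x = 4 is $17 ≤ P, so revenue covers variable cost.
Profit = P·x − TC = 33·4 − 152 = -$20, a loss, but smaller than the $84 fixed cost the firm would lose by shutting down.

Produce at x = 4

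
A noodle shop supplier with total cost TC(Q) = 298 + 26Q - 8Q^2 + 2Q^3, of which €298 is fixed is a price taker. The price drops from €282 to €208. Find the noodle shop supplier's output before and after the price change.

Output falls from 8 to 7

MC = 26 - 16Q + 6Q^2; the shutdown threshold is min AVC = €18 (at Q = 2).
With P = €282 above the shutdown price, P = MC gives Q = 8.
At P = €208 ≥ min AVC, set P = MC: Q = 7. The firm stays open but cuts output.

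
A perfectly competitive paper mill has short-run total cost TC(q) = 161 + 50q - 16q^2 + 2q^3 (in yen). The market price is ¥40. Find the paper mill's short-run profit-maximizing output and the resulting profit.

Profit = -¥61 at q = 5

AVC = 50 - 16q + 2q^2 has its minimum ¥18 at q = 4; price ¥40 clears that bar, so the firm operates.
MC = 50 - 32q + 6q^2. Setting P = MC and taking the root on the rising branch gives q* = 5.
TR = 40·5 = 200. TC = 161 + 100 = 261. Profit = 200 − 261 = -¥61.
By producing, the firm covers all variable cost plus ¥100 of fixed cost; shutting down would lose the full ¥161.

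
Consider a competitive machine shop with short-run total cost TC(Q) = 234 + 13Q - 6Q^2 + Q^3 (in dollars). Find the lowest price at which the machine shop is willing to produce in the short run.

The firm shuts down when price falls below the minimum of average variable cost. AVC = VC/Q = 13 - 6Q + Q^2.
dAVC/dQ = -6 + 2Q = 0 gives Q = 3. min AVC = 13 - 6·3 + 3^2 = 4.
So the shutdown price is $4.

$4 per unit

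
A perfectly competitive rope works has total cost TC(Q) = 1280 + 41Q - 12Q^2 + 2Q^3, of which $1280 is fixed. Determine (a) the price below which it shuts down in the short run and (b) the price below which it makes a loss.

Shutdown price = min AVC. AVC = 41 - 12Q + 2Q^2, with vertex at Q = 3 and minimum $23.
ATC = 1280/Q + 41 - 12Q + 2Q^2. Setting dATC/dQ = −1280/Q^2 − 12 + 4Q = 0 gives Q = 8 (since 4·8^3 − 12·8^2 = 1280).
min ATC = 1280/8 + 41 − 12·8 + 2·8^2 = $233. That is the break-even price.
Between these two prices the firm operates at a loss; above $233 it earns a profit.

Shutdown price = $23; break-even price = $233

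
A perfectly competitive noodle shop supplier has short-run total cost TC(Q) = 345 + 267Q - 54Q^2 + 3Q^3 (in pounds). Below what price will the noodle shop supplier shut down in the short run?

£24 per unit

The firm shuts down when price falls below the minimum of average variable cost. AVC = VC/Q = 267 - 54Q + 3Q^2.
dAVC/dQ = -54 + 6Q = 0 gives Q = 9. min AVC = 267 - 54·9 + 3·9^2 = 24.
So the shutdown price is £24.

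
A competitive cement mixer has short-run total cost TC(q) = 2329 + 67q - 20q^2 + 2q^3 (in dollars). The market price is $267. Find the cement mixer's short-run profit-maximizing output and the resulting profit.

Profit = -$329 at q = 10

AVC = 67 - 20q + 2q^2 has its minimum $17 at q = 5; price $267 clears that bar, so the firm operates.
MC = 67 - 40q + 6q^2. Setting P = MC and taking the root on the rising branch gives q* = 10.
TR = 267·10 = 2670. TC = 2329 + 670 = 2999. Profit = 2670 − 2999 = -$329.
Shutting down would mean losing the fixed cost of $2329, so operating at a loss of $329 is better by $2000.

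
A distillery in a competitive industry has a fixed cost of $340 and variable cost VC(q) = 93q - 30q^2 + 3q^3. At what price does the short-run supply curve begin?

$18 per unit

Short-run supply begins at min AVC. From VC = 93q - 30q^2 + 3q^3, AVC = 93 - 30q + 3q^2.
dAVC/dq = -30 + 6q = 0 gives q = 5. min AVC = 93 - 30·5 + 3·5^2 = 18.
The firm shuts down for any P below $18.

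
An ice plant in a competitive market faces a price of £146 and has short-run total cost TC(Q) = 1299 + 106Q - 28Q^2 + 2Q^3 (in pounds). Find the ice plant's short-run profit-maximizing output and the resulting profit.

Profit = -£99 at Q = 10

AVC = 106 - 28Q + 2Q^2; min AVC = £8 at Q = 7. Since P = £146 ≥ min AVC, the firm produces.
With MC = 106 - 56Q + 6Q^2, P = MC on the upward-sloping part at Q* = 10.
TR = 146·10 = 1460. TC = 1299 + 260 = 1559. Profit = 1460 − 1559 = -£99.
Shutting down would mean losing the fixed cost of £1299, so operating at a loss of £99 is better by £1200.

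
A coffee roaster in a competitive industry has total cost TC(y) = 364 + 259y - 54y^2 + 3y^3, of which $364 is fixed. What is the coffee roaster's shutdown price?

The firm shuts down when price falls below the minimum of average variable cost. AVC = VC/y = 259 - 54y + 3y^2.
At the minimum of AVC, MC = AVC. MC = 259 - 108y + 9y^2; setting MC = AVC gives 6y^2 - 54y = 0, so y = 9. min AVC = 16.
For P < $16 the firm produces nothing.

$16 per unit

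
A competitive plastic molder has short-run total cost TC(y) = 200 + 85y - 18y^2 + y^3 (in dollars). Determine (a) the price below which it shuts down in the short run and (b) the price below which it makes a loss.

Shutdown price = min AVC. AVC = 85 - 18y + y^2, with vertex at y = 9 and minimum $4.
ATC = 200/y + 85 - 18y + y^2. Setting dATC/dy = −200/y^2 − 18 + 2y = 0 gives y = 10 (since 2·10^3 − 18·10^2 = 200).
min ATC = 200/10 + 85 − 18·10 + 10^2 = $25. That is the break-even price.
For $4 ≤ P < $25 the firm produces at a loss; below $4 it shuts down.

Shutdown price = $4; break-even price = $25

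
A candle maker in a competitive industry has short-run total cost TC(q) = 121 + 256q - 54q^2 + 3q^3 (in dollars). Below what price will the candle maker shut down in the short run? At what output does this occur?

Short-run supply begins at min AVC. From VC = 256q - 54q^2 + 3q^3, AVC = 256 - 54q + 3q^2.
At the minimum of AVC, MC = AVC. MC = 256 - 108q + 9q^2; setting MC = AVC gives 6q^2 - 54q = 0, so q = 9. min AVC = 13.
For P < $13 the firm produces nothing.

$13 per unit, at q = 9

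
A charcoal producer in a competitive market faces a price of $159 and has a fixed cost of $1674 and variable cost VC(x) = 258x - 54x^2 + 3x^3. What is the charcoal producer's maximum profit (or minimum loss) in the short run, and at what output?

AVC = 258 - 54x + 3x^2 has its minimum $15 at x = 9; price $159 clears that bar, so the firm operates.
MC = 258 - 108x + 9x^2. Setting P = MC and taking the root on the rising branch gives x* = 11.
TR = 159·11 = 1749. TC = 1674 + 297 = 1971. Profit = 1749 − 1971 = -$222.
That loss of $222 beats the $1674 the firm would lose by shutting down; producing recovers $1452 of fixed cost.

Profit = -$222 at x = 11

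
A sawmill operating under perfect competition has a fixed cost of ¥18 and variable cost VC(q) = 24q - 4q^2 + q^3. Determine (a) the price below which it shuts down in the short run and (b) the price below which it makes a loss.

Shutdown price = ¥20; break-even price = ¥27

AVC = 24 - 4q + q^2; minimized at q = 2, giving min AVC = ¥20. That is the shutdown price.
ATC = 18/q + 24 - 4q + q^2. Setting dATC/dq = −18/q^2 − 4 + 2q = 0 gives q = 3 (since 2·3^3 − 4·3^2 = 18).
min ATC = 18/3 + 24 − 4·3 + 3^2 = ¥27. That is the break-even price.
Between these two prices the firm operates at a loss; above ¥27 it earns a profit.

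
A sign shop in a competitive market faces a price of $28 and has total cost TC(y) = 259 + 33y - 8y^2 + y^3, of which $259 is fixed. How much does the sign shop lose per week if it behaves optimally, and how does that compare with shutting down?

Profit = -$209 at y = 5

AVC = 33 - 8y + y^2 has its minimum $17 at y = 4; price $28 clears that bar, so the firm operates.
With MC = 33 - 16y + 3y^2, P = MC on the upward-sloping part at y* = 5.
TR = 28·5 = 140. TC = 259 + 90 = 349. Profit = 140 − 349 = -$209.
Shutting down would mean losing the fixed cost of $259, so operating at a loss of $209 is better by $50.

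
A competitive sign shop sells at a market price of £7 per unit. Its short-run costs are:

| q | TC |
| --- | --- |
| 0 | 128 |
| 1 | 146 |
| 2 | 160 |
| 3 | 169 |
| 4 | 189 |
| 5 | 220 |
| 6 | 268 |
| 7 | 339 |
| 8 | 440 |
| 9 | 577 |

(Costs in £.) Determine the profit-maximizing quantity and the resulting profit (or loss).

Tabulate TR − TC: q=0: -128; q=1: -139; q=2: -146; q=3: -148; q=4: -161; q=5: -185; q=6: -226; q=7: -290; q=8: -384; q=9: -514.
Profit is highest at q = 0. Equivalently, the lowest AVC in the table is 41/3 ≈ £13.67 at q = 3, and P = £7 falls below it — price never covers variable cost, so the firm shuts down and loses only its fixed cost.

q = 0 (shut down); profit = -£128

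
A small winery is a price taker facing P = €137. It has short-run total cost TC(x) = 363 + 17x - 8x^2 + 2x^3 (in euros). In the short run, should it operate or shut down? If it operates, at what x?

Produce at x = 6

Strip out fixed cost: VC = 17x - 8x^2 + 2x^3. Then AVC = 17 - 8x + 2x^2 and MC = 17 - 16x + 6x^2.
AVC is minimized where dAVC/dx = -8 + 4x = 0, at x = 2; min AVC = 17 - 8·2 + 2·2^2 = €9.
P = €137 exceeds min AVC = €9, so the firm stays open.
Solving P = MC: -120 - 16x + 6x^2 = 0 ⇒ x = -10/3 or 6. On the upward-sloping branch, x* = 6.
Check: AVC at x = 6 is €41 ≤ P, so revenue covers variable cost.
Profit = P·x − TC = 137·6 − 609 = €213.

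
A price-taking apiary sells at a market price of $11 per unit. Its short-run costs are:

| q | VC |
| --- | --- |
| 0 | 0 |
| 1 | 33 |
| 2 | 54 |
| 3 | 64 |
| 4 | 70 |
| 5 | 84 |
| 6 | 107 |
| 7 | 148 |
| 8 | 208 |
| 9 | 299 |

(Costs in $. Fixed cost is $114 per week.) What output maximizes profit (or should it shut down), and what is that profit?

q = 0 (shut down); profit = -$114

Profit at each row (π = 11q − TC): q=0: -114; q=1: -136; q=2: -146; q=3: -145; q=4: -140; q=5: -143; q=6: -155; q=7: -185; q=8: -234; q=9: -314.
Profit is highest at q = 0. Equivalently, the lowest AVC in the table is 84/5 ≈ $16.80 at q = 5, and P = $11 falls below it — price never covers variable cost, so the firm shuts down and loses only its fixed cost.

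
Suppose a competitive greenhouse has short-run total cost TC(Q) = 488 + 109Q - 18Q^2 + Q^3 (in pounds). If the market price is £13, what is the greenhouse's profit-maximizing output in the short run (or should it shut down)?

From TC, MC = TC'(Q) = 109 - 36Q + 3Q^2 and AVC = VC/Q = 109 - 18Q + Q^2.
AVC hits its minimum where MC = AVC, at Q = 9, giving min AVC = 109 - 18·9 + 9^2 = £28.
Since P = £13 < min AVC = £28, price fails to cover variable cost at any output.
Shutting down limits the loss to fixed cost, £488.

Shut down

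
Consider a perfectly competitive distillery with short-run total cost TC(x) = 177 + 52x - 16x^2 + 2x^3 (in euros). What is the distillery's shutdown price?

The shutdown price is the minimum of AVC. VC = 52x - 16x^2 + 2x^3, so AVC = 52 - 16x + 2x^2.
At the minimum of AVC, MC = AVC. MC = 52 - 32x + 6x^2; setting MC = AVC gives 4x^2 - 16x = 0, so x = 4. min AVC = 20.
For P < €20 the firm produces nothing.

€20 per unit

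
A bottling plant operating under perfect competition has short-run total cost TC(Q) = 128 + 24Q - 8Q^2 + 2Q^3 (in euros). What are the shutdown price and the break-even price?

AVC = 24 - 8Q + 2Q^2; minimized at Q = 2, giving min AVC = €16. That is the shutdown price.
ATC = 128/Q + 24 - 8Q + 2Q^2. Setting dATC/dQ = −128/Q^2 − 8 + 4Q = 0 gives Q = 4 (since 4·4^3 − 8·4^2 = 128).
min ATC = 128/4 + 24 − 8·4 + 2·4^2 = €56. That is the break-even price.
Between these two prices the firm operates at a loss; above €56 it earns a profit.

Shutdown price = €16; break-even price = €56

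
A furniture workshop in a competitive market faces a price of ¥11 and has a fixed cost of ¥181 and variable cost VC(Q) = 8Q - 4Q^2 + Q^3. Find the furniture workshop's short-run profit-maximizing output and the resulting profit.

Profit = -¥163 at Q = 3

AVC = 8 - 4Q + Q^2 has its minimum ¥4 at Q = 2; price ¥11 clears that bar, so the firm operates.
With MC = 8 - 8Q + 3Q^2, P = MC on the upward-sloping part at Q* = 3.
TR = 11·3 = 33. TC = 181 + 15 = 196. Profit = 33 − 196 = -¥163.
Shutting down would mean losing the fixed cost of ¥181, so operating at a loss of ¥163 is better by ¥18.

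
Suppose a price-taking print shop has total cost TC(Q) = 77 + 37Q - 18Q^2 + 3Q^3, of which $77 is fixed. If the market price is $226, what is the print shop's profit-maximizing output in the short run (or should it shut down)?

Produce at Q = 7

Strip out fixed cost: VC = 37Q - 18Q^2 + 3Q^3. Then AVC = 37 - 18Q + 3Q^2 and MC = 37 - 36Q + 9Q^2.
AVC is minimized where dAVC/dQ = -18 + 6Q = 0, at Q = 3; min AVC = 37 - 18·3 + 3·3^2 = $10.
P = $226 exceeds min AVC = $10, so the firm stays open.
P = MC gives -189 - 36Q + 9Q^2 = 0, with roots -3 and 7. Take the larger (rising MC): Q* = 7.
Check: AVC at Q = 7 is $58 ≤ P, so revenue covers variable cost.
Profit = P·Q − TC = 226·7 − 483 = $1099.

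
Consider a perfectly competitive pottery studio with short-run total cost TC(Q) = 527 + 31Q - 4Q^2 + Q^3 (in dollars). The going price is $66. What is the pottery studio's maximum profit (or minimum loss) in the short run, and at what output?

Profit = -$377 at Q = 5

AVC = 31 - 4Q + Q^2; min AVC = $27 at Q = 2. Since P = $66 ≥ min AVC, the firm produces.
With MC = 31 - 8Q + 3Q^2, P = MC on the upward-sloping part at Q* = 5.
TR = 66·5 = 330. TC = 527 + 180 = 707. Profit = 330 − 707 = -$377.
By producing, the firm covers all variable cost plus $150 of fixed cost; shutting down would lose the full $527.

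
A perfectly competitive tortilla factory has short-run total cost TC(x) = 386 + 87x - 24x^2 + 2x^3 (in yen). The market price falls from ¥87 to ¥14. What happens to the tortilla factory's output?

Output falls from 8 to 0 (the firm shuts down)

AVC = 87 - 24x + 2x^2, minimized at x = 6 where min AVC = ¥15. MC = 87 - 48x + 6x^2.
At P = ¥87 ≥ min AVC, set P = MC on the rising branch: x = 8.
At P = ¥14 < min AVC = ¥15, price no longer covers variable cost at any output, so the firm shuts down: x = 0.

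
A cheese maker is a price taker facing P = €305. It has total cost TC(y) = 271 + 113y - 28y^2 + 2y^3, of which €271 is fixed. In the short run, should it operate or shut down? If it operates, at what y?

Variable cost is VC = 113y - 28y^2 + 2y^3, so AVC = VC/y = 113 - 28y + 2y^2 and MC = dTC/dy = 113 - 56y + 6y^2.
The AVC parabola has its vertex at y = 28/4 = 7, where AVC = 113 - 28·7 + 2·7^2 = €15.
Because €305 ≥ €15, revenue can cover variable cost; the firm operates.
P = MC gives -192 - 56y + 6y^2 = 0, with roots -8/3 and 12. Take the larger (rising MC): y* = 12.
Check: AVC at y = 12 is €65 ≤ P, so revenue covers variable cost.
Profit = P·y − TC = 305·12 − 1051 = €2609.

Produce at y = 12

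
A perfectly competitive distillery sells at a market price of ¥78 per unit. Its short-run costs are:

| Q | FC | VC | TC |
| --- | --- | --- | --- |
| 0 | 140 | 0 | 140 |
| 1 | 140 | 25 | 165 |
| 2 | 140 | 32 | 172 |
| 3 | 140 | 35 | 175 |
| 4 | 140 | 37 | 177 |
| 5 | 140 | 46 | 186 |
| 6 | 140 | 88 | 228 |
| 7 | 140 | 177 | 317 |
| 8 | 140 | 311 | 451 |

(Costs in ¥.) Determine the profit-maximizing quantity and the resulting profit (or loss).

Profit at each row (π = 78Q − TC): Q=0: -140; Q=1: -87; Q=2: -16; Q=3: 59; Q=4: 135; Q=5: 204; Q=6: 240; Q=7: 229; Q=8: 173.
Profit is maximized at Q = 6. AVC there is 88/6 = ¥14.67 ≤ P, so producing beats shutting down (which would give -¥140).

Q = 6; profit = ¥240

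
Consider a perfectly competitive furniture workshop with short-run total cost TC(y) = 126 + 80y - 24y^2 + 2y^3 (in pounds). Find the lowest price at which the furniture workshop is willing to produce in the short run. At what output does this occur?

The firm shuts down when price falls below the minimum of average variable cost. AVC = VC/y = 80 - 24y + 2y^2.
At the minimum of AVC, MC = AVC. MC = 80 - 48y + 6y^2; setting MC = AVC gives 4y^2 - 24y = 0, so y = 6. min AVC = 8.
For P < £8 the firm produces nothing.

£8 per unit, at y = 6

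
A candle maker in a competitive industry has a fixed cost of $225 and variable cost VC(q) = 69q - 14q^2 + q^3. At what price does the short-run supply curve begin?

$20 per unit

The shutdown price is the minimum of AVC. VC = 69q - 14q^2 + q^3, so AVC = 69 - 14q + q^2.
dAVC/dq = -14 + 2q = 0 gives q = 7. min AVC = 69 - 14·7 + 7^2 = 20.
The firm shuts down for any P below $20.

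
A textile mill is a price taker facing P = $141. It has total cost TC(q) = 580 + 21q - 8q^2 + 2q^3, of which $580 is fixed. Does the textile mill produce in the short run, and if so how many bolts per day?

Variable cost is VC = 21q - 8q^2 + 2q^3, so AVC = VC/q = 21 - 8q + 2q^2 and MC = dTC/dq = 21 - 16q + 6q^2.
The AVC parabola has its vertex at q = 8/4 = 2, where AVC = 21 - 8·2 + 2·2^2 = $13.
Because $141 ≥ $13, revenue can cover variable cost; the firm operates.
Set P = MC: 141 = 21 - 16q + 6q^2 → -120 - 16q + 6q^2 = 0. The roots are q = -10/3 and q = 6; the profit-maximizing output is on the rising part of MC, so q* = 6.
Check: AVC at q = 6 is $45 ≤ P, so revenue covers variable cost.
Profit = P·q − TC = 141·6 − 850 = -$4, a loss, but smaller than the $580 fixed cost the firm would lose by shutting down.

Produce at q = 6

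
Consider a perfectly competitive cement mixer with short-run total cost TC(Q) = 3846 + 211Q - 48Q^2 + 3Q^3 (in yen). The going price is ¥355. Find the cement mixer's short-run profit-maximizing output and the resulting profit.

Profit = -¥390 at Q = 12

AVC = 211 - 48Q + 3Q^2; min AVC = ¥19 at Q = 8. Since P = ¥355 ≥ min AVC, the firm produces.
With MC = 211 - 96Q + 9Q^2, P = MC on the upward-sloping part at Q* = 12.
TR = 355·12 = 4260. TC = 3846 + 804 = 4650. Profit = 4260 − 4650 = -¥390.
By producing, the firm covers all variable cost plus ¥3456 of fixed cost; shutting down would lose the full ¥3846.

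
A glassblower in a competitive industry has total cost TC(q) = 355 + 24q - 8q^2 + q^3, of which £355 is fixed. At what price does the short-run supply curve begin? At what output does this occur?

The firm shuts down when price falls below the minimum of average variable cost. AVC = VC/q = 24 - 8q + q^2.
dAVC/dq = -8 + 2q = 0 gives q = 4. min AVC = 24 - 8·4 + 4^2 = 8.
So the shutdown price is £8.

£8 per unit, at q = 4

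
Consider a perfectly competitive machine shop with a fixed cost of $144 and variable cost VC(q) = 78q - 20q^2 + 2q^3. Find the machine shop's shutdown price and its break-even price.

Shutdown price = $28; break-even price = $54

Shutdown price = min AVC. AVC = 78 - 20q + 2q^2, with vertex at q = 5 and minimum $28.
ATC = 144/q + 78 - 20q + 2q^2. Setting dATC/dq = −144/q^2 − 20 + 4q = 0 gives q = 6 (since 4·6^3 − 20·6^2 = 144).
min ATC = 144/6 + 78 − 20·6 + 2·6^2 = $54. That is the break-even price.
For $28 ≤ P < $54 the firm produces at a loss; below $28 it shuts down.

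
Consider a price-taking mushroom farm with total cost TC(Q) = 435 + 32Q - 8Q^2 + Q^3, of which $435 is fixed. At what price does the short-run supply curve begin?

Short-run supply begins at min AVC. From VC = 32Q - 8Q^2 + Q^3, AVC = 32 - 8Q + Q^2.
dAVC/dQ = -8 + 2Q = 0 gives Q = 4. min AVC = 32 - 8·4 + 4^2 = 16.
The firm shuts down for any P below $16.

$16 per unit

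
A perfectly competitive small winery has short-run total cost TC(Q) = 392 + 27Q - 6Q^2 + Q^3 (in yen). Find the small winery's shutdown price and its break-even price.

AVC = 27 - 6Q + Q^2; minimized at Q = 3, giving min AVC = ¥18. That is the shutdown price.
ATC = 392/Q + 27 - 6Q + Q^2. Setting dATC/dQ = −392/Q^2 − 6 + 2Q = 0 gives Q = 7 (since 2·7^3 − 6·7^2 = 392).
min ATC = 392/7 + 27 − 6·7 + 7^2 = ¥90. That is the break-even price.
Between these two prices the firm operates at a loss; above ¥90 it earns a profit.

Shutdown price = ¥18; break-even price = ¥90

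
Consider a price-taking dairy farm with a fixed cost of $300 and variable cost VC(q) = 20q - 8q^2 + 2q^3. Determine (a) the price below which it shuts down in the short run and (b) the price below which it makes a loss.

AVC = 20 - 8q + 2q^2; minimized at q = 2, giving min AVC = $12. That is the shutdown price.
ATC = 300/q + 20 - 8q + 2q^2. Setting dATC/dq = −300/q^2 − 8 + 4q = 0 gives q = 5 (since 4·5^3 − 8·5^2 = 300).
min ATC = 300/5 + 20 − 8·5 + 2·5^2 = $90. That is the break-even price.
For $12 ≤ P < $90 the firm produces at a loss; below $12 it shuts down.

Shutdown price = $12; break-even price = $90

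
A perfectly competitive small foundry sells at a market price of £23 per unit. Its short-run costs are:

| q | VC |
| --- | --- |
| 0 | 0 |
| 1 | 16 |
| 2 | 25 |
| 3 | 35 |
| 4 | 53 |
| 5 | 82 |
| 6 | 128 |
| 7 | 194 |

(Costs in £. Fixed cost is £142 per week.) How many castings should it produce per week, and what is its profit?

q = 4; profit = -£103

Compute π = P·q − TC at each output: q=0: -142; q=1: -135; q=2: -121; q=3: -108; q=4: -103; q=5: -109; q=6: -132; q=7: -175.
Profit is maximized at q = 4. AVC there is 53/4 = £13.25 ≤ P, so producing beats shutting down (which would give -£142).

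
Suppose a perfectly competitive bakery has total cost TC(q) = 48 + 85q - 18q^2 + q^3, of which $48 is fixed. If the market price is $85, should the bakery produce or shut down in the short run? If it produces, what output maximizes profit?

Produce at q = 12

Variable cost is VC = 85q - 18q^2 + q^3, so AVC = VC/q = 85 - 18q + q^2 and MC = dTC/dq = 85 - 36q + 3q^2.
AVC is minimized where dAVC/dq = -18 + 2q = 0, at q = 9; min AVC = 85 - 18·9 + 9^2 = $4.
Because $85 ≥ $4, revenue can cover variable cost; the firm operates.
Solving P = MC: -36q + 3q^2 = 0 ⇒ q = 0 or 12. On the upward-sloping branch, q* = 12.
Check: AVC at q = 12 is $13 ≤ P, so revenue covers variable cost.
Profit = P·q − TC = 85·12 − 204 = $816.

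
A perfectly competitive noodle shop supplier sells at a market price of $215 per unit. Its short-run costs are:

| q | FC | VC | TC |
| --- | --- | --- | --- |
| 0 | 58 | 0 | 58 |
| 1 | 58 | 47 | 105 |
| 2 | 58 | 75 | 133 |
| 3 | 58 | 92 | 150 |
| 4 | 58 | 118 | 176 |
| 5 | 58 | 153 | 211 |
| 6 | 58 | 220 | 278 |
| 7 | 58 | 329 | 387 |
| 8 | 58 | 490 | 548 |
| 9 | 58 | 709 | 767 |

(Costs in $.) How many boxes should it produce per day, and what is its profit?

Profit at each row (π = 215q − TC): q=0: -58; q=1: 110; q=2: 297; q=3: 495; q=4: 684; q=5: 864; q=6: 1012; q=7: 1118; q=8: 1172; q=9: 1168.
Profit is maximized at q = 8. AVC there is 490/8 = $61.25 ≤ P, so producing beats shutting down (which would give -$58).

q = 8; profit = $1172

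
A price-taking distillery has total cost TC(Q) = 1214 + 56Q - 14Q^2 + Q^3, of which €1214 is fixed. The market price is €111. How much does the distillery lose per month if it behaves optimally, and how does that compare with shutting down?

Profit = -€246 at Q = 11

AVC = 56 - 14Q + Q^2 has its minimum €7 at Q = 7; price €111 clears that bar, so the firm operates.
With MC = 56 - 28Q + 3Q^2, P = MC on the upward-sloping part at Q* = 11.
TR = 111·11 = 1221. TC = 1214 + 253 = 1467. Profit = 1221 − 1467 = -€246.
By producing, the firm covers all variable cost plus €968 of fixed cost; shutting down would lose the full €1214.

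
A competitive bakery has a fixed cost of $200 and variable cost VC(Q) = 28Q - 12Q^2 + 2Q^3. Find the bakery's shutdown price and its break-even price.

Shutdown price = min AVC. AVC = 28 - 12Q + 2Q^2, with vertex at Q = 3 and minimum $10.
ATC = 200/Q + 28 - 12Q + 2Q^2. Setting dATC/dQ = −200/Q^2 − 12 + 4Q = 0 gives Q = 5 (since 4·5^3 − 12·5^2 = 200).
min ATC = 200/5 + 28 − 12·5 + 2·5^2 = $58. That is the break-even price.
Between these two prices the firm operates at a loss; above $58 it earns a profit.

Shutdown price = $10; break-even price = $58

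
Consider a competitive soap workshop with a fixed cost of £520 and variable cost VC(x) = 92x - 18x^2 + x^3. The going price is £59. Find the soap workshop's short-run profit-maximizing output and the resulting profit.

Profit = -£36 at x = 11

AVC = 92 - 18x + x^2; min AVC = £11 at x = 9. Since P = £59 ≥ min AVC, the firm produces.
With MC = 92 - 36x + 3x^2, P = MC on the upward-sloping part at x* = 11.
TR = 59·11 = 649. TC = 520 + 165 = 685. Profit = 649 − 685 = -£36.
By producing, the firm covers all variable cost plus £484 of fixed cost; shutting down would lose the full £520.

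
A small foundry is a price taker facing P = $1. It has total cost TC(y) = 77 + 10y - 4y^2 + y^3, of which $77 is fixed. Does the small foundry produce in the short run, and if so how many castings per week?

Shut down

From TC, MC = TC'(y) = 10 - 8y + 3y^2 and AVC = VC/y = 10 - 4y + y^2.
The AVC parabola has its vertex at y = 4/2 = 2, where AVC = 10 - 4·2 + 2^2 = $6.
P = $1 lies below min AVC = $6; no output level covers variable cost.
Shutting down limits the loss to fixed cost, $77.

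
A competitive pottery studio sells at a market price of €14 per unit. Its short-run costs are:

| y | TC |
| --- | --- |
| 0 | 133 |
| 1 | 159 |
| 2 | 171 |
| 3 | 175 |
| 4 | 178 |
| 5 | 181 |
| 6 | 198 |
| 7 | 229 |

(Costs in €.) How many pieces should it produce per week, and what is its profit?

Profit at each row (π = 14y − TC): y=0: -133; y=1: -145; y=2: -143; y=3: -133; y=4: -122; y=5: -111; y=6: -114; y=7: -131.
Profit is maximized at y = 5. AVC there is 48/5 = €9.60 ≤ P, so producing beats shutting down (which would give -€133).

y = 5; profit = -€111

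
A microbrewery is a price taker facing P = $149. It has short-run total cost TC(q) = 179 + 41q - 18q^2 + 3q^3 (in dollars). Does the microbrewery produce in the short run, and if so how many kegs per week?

Produce at q = 6

Strip out fixed cost: VC = 41q - 18q^2 + 3q^3. Then AVC = 41 - 18q + 3q^2 and MC = 41 - 36q + 9q^2.
The AVC parabola has its vertex at q = 18/6 = 3, where AVC = 41 - 18·3 + 3·3^2 = $14.
Because $149 ≥ $14, revenue can cover variable cost; the firm operates.
Solving P = MC: -108 - 36q + 9q^2 = 0 ⇒ q = -2 or 6. On the upward-sloping branch, q* = 6.
Check: AVC at q = 6 is $41 ≤ P, so revenue covers variable cost.
Profit = P·q − TC = 149·6 − 425 = $469.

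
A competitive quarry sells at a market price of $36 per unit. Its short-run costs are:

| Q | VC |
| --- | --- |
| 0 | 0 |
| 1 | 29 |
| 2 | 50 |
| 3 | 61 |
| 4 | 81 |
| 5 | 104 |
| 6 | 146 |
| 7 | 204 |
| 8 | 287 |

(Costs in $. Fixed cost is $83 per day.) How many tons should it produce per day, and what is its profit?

Tabulate TR − TC: Q=0: -83; Q=1: -76; Q=2: -61; Q=3: -36; Q=4: -20; Q=5: -7; Q=6: -13; Q=7: -35; Q=8: -82.
Profit is maximized at Q = 5. AVC there is 104/5 = $20.80 ≤ P, so producing beats shutting down (which would give -$83).

Q = 5; profit = -$7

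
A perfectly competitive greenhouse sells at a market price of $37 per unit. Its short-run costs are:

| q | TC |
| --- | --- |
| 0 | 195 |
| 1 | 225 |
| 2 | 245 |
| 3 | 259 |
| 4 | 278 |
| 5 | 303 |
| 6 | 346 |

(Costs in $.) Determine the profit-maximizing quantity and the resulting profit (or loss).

q = 5; profit = -$118

Compute π = P·q − TC at each output: q=0: -195; q=1: -188; q=2: -171; q=3: -148; q=4: -130; q=5: -118; q=6: -124.
Profit is maximized at q = 5. AVC there is 108/5 = $21.60 ≤ P, so producing beats shutting down (which would give -$195).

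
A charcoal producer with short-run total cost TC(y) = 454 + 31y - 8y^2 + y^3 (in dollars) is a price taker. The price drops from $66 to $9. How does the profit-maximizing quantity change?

AVC = 31 - 8y + y^2, minimized at y = 4 where min AVC = $15. MC = 31 - 16y + 3y^2.
At P = $66 ≥ min AVC, set P = MC on the rising branch: y = 7.
At P = $9 < min AVC = $15, price no longer covers variable cost at any output, so the firm shuts down: y = 0.

Output falls from 7 to 0 (the firm shuts down)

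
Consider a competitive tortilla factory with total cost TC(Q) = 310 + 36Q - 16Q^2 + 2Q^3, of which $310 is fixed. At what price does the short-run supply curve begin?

The firm shuts down when price falls below the minimum of average variable cost. AVC = VC/Q = 36 - 16Q + 2Q^2.
dAVC/dQ = -16 + 4Q = 0 gives Q = 4. min AVC = 36 - 16·4 + 2·4^2 = 4.
For P < $4 the firm produces nothing.

$4 per unit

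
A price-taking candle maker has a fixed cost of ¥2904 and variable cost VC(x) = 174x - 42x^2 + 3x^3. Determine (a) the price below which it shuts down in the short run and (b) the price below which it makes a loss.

AVC = 174 - 42x + 3x^2; minimized at x = 7, giving min AVC = ¥27. That is the shutdown price.
ATC = 2904/x + 174 - 42x + 3x^2. Setting dATC/dx = −2904/x^2 − 42 + 6x = 0 gives x = 11 (since 6·11^3 − 42·11^2 = 2904).
min ATC = 2904/11 + 174 − 42·11 + 3·11^2 = ¥339. That is the break-even price.
Between these two prices the firm operates at a loss; above ¥339 it earns a profit.

Shutdown price = ¥27; break-even price = ¥339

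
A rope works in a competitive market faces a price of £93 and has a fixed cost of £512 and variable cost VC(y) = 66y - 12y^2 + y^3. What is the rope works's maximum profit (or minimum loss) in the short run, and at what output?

Profit = -£26 at y = 9

AVC = 66 - 12y + y^2; min AVC = £30 at y = 6. Since P = £93 ≥ min AVC, the firm produces.
MC = 66 - 24y + 3y^2. Setting P = MC and taking the root on the rising branch gives y* = 9.
TR = 93·9 = 837. TC = 512 + 351 = 863. Profit = 837 − 863 = -£26.
By producing, the firm covers all variable cost plus £486 of fixed cost; shutting down would lose the full £512.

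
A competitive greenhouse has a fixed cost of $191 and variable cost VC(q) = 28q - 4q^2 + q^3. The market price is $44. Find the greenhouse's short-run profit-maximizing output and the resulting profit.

Profit = -$127 at q = 4

AVC = 28 - 4q + q^2; min AVC = $24 at q = 2. Since P = $44 ≥ min AVC, the firm produces.
With MC = 28 - 8q + 3q^2, P = MC on the upward-sloping part at q* = 4.
TR = 44·4 = 176. TC = 191 + 112 = 303. Profit = 176 − 303 = -$127.
By producing, the firm covers all variable cost plus $64 of fixed cost; shutting down would lose the full $191.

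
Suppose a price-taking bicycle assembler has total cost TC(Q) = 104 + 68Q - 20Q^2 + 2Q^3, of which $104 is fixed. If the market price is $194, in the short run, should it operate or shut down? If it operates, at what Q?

From TC, MC = TC'(Q) = 68 - 40Q + 6Q^2 and AVC = VC/Q = 68 - 20Q + 2Q^2.
AVC hits its minimum where MC = AVC, at Q = 5, giving min AVC = 68 - 20·5 + 2·5^2 = $18.
Since P = $194 ≥ min AVC = $18, price covers variable cost and the firm should produce.
P = MC gives -126 - 40Q + 6Q^2 = 0, with roots -7/3 and 9. Take the larger (rising MC): Q* = 9.
Check: AVC at Q = 9 is $50 ≤ P, so revenue covers variable cost.
Profit = P·Q − TC = 194·9 − 554 = $1192.

Produce at Q = 9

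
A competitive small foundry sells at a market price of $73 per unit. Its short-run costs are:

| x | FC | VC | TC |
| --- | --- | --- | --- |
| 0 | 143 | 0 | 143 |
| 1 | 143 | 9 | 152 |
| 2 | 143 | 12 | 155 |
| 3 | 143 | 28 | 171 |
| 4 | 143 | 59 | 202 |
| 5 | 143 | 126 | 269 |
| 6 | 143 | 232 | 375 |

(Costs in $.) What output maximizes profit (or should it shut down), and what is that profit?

x = 5; profit = $96

Tabulate TR − TC: x=0: -143; x=1: -79; x=2: -9; x=3: 48; x=4: 90; x=5: 96; x=6: 63.
Profit is maximized at x = 5. AVC there is 126/5 = $25.20 ≤ P, so producing beats shutting down (which would give -$143).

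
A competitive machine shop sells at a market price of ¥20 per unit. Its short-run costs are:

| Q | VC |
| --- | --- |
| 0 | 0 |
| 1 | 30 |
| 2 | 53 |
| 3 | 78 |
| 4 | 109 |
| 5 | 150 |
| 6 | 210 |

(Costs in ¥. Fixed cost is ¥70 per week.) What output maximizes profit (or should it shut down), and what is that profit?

Q = 0 (shut down); profit = -¥70

Compute π = P·Q − TC at each output: Q=0: -70; Q=1: -80; Q=2: -83; Q=3: -88; Q=4: -99; Q=5: -120; Q=6: -160.
Profit is highest at Q = 0. Equivalently, the lowest AVC in the table is 78/3 ≈ ¥26 at Q = 3, and P = ¥20 falls below it — price never covers variable cost, so the firm shuts down and loses only its fixed cost.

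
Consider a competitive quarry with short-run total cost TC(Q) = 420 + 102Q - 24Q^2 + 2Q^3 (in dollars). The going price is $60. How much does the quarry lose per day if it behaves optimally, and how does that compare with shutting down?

AVC = 102 - 24Q + 2Q^2; min AVC = $30 at Q = 6. Since P = $60 ≥ min AVC, the firm produces.
With MC = 102 - 48Q + 6Q^2, P = MC on the upward-sloping part at Q* = 7.
TR = 60·7 = 420. TC = 420 + 224 = 644. Profit = 420 − 644 = -$224.
That loss of $224 beats the $420 the firm would lose by shutting down; producing recovers $196 of fixed cost.

Profit = -$224 at Q = 7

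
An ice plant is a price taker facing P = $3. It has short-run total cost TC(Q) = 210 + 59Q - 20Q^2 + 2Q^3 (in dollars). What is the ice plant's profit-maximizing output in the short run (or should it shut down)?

Shut down

Strip out fixed cost: VC = 59Q - 20Q^2 + 2Q^3. Then AVC = 59 - 20Q + 2Q^2 and MC = 59 - 40Q + 6Q^2.
AVC hits its minimum where MC = AVC, at Q = 5, giving min AVC = 59 - 20·5 + 2·5^2 = $9.
With P < min AVC ($3 < $9), every unit sold adds to the loss.
Shutting down limits the loss to fixed cost, $210.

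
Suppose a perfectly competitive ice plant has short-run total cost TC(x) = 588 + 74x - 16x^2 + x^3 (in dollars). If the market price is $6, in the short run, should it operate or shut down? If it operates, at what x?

Shut down

From TC, MC = TC'(x) = 74 - 32x + 3x^2 and AVC = VC/x = 74 - 16x + x^2.
AVC hits its minimum where MC = AVC, at x = 8, giving min AVC = 74 - 16·8 + 8^2 = $10.
With P < min AVC ($6 < $10), every unit sold adds to the loss.
The firm minimizes its loss by shutting down and losing only its fixed cost of $588.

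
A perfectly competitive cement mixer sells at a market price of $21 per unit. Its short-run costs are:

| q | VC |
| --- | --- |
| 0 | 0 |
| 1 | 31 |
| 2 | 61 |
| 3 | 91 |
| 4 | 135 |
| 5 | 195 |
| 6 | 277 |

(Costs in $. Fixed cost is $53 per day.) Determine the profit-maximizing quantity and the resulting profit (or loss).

Compute π = P·q − TC at each output: q=0: -53; q=1: -63; q=2: -72; q=3: -81; q=4: -104; q=5: -143; q=6: -204.
Profit is highest at q = 0. Equivalently, the lowest AVC in the table is 91/3 ≈ $30.33 at q = 3, and P = $21 falls below it — price never covers variable cost, so the firm shuts down and loses only its fixed cost.

q = 0 (shut down); profit = -$53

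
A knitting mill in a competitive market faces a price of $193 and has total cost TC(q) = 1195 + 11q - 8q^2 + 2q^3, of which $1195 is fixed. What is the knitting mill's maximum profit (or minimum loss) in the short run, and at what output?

AVC = 11 - 8q + 2q^2; min AVC = $3 at q = 2. Since P = $193 ≥ min AVC, the firm produces.
MC = 11 - 16q + 6q^2. Setting P = MC and taking the root on the rising branch gives q* = 7.
TR = 193·7 = 1351. TC = 1195 + 371 = 1566. Profit = 1351 − 1566 = -$215.
By producing, the firm covers all variable cost plus $980 of fixed cost; shutting down would lose the full $1195.

Profit = -$215 at q = 7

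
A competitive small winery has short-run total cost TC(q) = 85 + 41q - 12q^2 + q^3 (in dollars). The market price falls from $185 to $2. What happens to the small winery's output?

MC = 41 - 24q + 3q^2; the shutdown threshold is min AVC = $5 (at q = 6).
With P = $185 above the shutdown price, P = MC gives q = 12.
At P = $2 < min AVC = $5, price no longer covers variable cost at any output, so the firm shuts down: q = 0.

Output falls from 12 to 0 (the firm shuts down)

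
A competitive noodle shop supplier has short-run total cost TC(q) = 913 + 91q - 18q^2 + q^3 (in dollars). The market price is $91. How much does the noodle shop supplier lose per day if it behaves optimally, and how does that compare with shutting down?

AVC = 91 - 18q + q^2 has its minimum $10 at q = 9; price $91 clears that bar, so the firm operates.
With MC = 91 - 36q + 3q^2, P = MC on the upward-sloping part at q* = 12.
TR = 91·12 = 1092. TC = 913 + 228 = 1141. Profit = 1092 − 1141 = -$49.
By producing, the firm covers all variable cost plus $864 of fixed cost; shutting down would lose the full $913.

Profit = -$49 at q = 12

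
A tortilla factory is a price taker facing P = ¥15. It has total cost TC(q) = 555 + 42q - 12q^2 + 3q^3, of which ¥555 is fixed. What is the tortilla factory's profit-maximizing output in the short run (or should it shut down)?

Shut down

Strip out fixed cost: VC = 42q - 12q^2 + 3q^3. Then AVC = 42 - 12q + 3q^2 and MC = 42 - 24q + 9q^2.
AVC is minimized where dAVC/dq = -12 + 6q = 0, at q = 2; min AVC = 42 - 12·2 + 3·2^2 = ¥30.
With P < min AVC (¥15 < ¥30), every unit sold adds to the loss.
Shutting down limits the loss to fixed cost, ¥555.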